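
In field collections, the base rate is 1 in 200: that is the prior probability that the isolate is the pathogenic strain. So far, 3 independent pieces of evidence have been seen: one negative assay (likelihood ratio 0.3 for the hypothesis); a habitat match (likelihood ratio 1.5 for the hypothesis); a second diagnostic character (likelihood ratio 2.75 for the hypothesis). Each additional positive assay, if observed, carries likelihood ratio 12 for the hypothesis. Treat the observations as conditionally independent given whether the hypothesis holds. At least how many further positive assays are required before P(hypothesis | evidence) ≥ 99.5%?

Prior odds = 0.005/0.995 = 1/199.
Combined Bayes factor of the evidence already in hand = 0.3 × 1.5 × 2.75 = 1.2375.
Odds after that evidence = (1/199) × 1.2375 = 99/15920.
Target odds = 0.995/0.005 = 199.
Need 12ⁿ ≥ 199 ÷ (99/15920) = 3168080/99.
12⁴ = 20736 falls short of 3168080/99 but 12⁵ = 248832 reaches it, so n = 5.

5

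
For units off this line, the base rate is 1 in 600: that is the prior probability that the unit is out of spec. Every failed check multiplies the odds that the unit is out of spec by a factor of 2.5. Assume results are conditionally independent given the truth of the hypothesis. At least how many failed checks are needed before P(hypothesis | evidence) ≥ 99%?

12

Prior odds: (1/600) ÷ (599/600) = 1/599.
Likelihood ratio per failed check = 2.5.
Target posterior odds = 0.99/0.01 = 99.
Require 2.5ⁿ ≥ 99 ÷ (1/599) = 59301.
2.5¹¹ = 48828125/2048 falls short of 59301 but 2.5¹² = 244140625/4096 reaches it, so n = 12.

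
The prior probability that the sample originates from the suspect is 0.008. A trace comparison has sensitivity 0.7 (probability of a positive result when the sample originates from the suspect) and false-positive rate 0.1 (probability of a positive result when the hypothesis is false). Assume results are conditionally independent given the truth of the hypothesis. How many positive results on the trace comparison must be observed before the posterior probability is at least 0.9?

4

Prior odds = 0.008/0.992 = 1/124.
Likelihood ratio of a positive result = 0.7/0.1 = 7.
Target odds: 0.9 ÷ 0.1 = 9.
Require 7ⁿ ≥ 9 ÷ (1/124) = 1116.
7³ = 343 falls short of 1116 but 7⁴ = 2401 reaches it, so n = 4.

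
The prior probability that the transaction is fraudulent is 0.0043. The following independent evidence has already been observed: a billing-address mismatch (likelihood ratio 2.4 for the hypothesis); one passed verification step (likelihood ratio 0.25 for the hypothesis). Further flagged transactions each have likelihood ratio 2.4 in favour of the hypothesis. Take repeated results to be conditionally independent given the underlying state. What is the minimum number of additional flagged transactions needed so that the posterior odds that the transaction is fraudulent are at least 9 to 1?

Prior odds = 0.0043/0.9957 = 43/9957.
Combined Bayes factor of the evidence already in hand = 2.4 × 0.25 = 0.6.
Odds after that evidence = (43/9957) × 0.6 = 43/16595.
Target odds = 9.
Need 2.4ⁿ ≥ 9 ÷ (43/16595) = 149355/43.
2.4⁹ ≈2641.81 falls short of 149355/43 but 2.4¹⁰ ≈6340.34 reaches it, so n = 10.

10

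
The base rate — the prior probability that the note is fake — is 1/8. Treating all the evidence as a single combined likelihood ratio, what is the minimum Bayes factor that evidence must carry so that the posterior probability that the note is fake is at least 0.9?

63

Prior odds = 0.125/0.875 = 1/7.
Target odds = 0.9/0.1 = 9.
Required Bayes factor = 9 ÷ (1/7) = 63.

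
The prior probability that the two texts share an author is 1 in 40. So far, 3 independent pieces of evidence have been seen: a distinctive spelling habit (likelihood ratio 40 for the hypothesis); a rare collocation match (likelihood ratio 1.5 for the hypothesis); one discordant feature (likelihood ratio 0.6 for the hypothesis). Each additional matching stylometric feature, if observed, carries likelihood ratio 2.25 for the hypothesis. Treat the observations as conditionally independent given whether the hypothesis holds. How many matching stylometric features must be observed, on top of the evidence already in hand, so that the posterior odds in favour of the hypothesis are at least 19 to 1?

4

Prior odds = 0.025/0.975 = 1/39.
Combined Bayes factor of the evidence already in hand = 40 × 1.5 × 0.6 = 36.
Odds after that evidence = (1/39) × 36 = 12/13.
Target odds = 19.
Need 2.25ⁿ ≥ 19 ÷ (12/13) = 247/12.
2.25³ = 11.390625 falls short of 247/12 but 2.25⁴ = 25.62890625 reaches it, so n = 4.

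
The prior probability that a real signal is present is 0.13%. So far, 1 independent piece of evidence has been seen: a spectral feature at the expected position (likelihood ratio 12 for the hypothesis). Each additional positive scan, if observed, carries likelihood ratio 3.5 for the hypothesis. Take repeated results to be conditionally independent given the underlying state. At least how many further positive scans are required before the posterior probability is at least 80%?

5

Prior odds = 0.0013/0.9987 = 13/9987.
Bayes factor of the evidence already in hand = 12.
Odds after that evidence = (13/9987) × 12 = 52/3329.
Target odds = 0.8/0.2 = 4.
Need 3.5ⁿ ≥ 4 ÷ (52/3329) = 3329/13.
3.5⁴ = 150.0625 falls short of 3329/13 but 3.5⁵ = 525.21875 reaches it, so n = 5.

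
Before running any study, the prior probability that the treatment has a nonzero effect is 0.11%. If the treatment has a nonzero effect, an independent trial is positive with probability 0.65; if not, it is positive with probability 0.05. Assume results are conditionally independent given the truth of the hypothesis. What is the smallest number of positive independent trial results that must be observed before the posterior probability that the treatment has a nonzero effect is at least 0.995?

Prior odds = 0.0011/0.9989 = 11/9989.
Likelihood ratio of a positive = 0.65/0.05 = 13.
Target posterior odds = 0.995/0.005 = 199.
Need (11/9989) × 13ⁿ ≥ 199, i.e. 13ⁿ ≥ 1987811/11.
13⁴ = 28561 falls short of 1987811/11 but 13⁵ = 371293 reaches it, so n = 5.

5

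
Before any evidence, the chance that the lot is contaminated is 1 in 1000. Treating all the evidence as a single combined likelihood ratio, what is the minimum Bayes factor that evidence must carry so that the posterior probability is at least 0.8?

Prior odds = 0.001/0.999 = 1/999.
Target odds = 0.8/0.2 = 4.
Required Bayes factor = 4 ÷ (1/999) = 3996.

3996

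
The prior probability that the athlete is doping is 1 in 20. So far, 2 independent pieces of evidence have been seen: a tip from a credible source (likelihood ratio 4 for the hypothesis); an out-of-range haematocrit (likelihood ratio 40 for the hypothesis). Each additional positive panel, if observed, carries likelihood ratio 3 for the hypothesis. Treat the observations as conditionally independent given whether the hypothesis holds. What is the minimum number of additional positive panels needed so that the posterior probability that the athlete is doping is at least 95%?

1

Prior odds = 0.05/0.95 = 1/19.
Combined Bayes factor of the evidence already in hand = 4 × 40 = 160.
Odds after that evidence = (1/19) × 160 = 160/19.
Target odds = 0.95/0.05 = 19.
Need 3ⁿ ≥ 19 ÷ (160/19) = 2.25625.
3¹ = 3, which meets the required 2.25625; so n = 1.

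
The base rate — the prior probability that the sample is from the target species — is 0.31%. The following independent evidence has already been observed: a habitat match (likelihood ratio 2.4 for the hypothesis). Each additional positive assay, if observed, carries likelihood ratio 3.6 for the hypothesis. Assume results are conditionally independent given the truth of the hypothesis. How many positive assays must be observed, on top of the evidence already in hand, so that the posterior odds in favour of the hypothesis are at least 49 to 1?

7

Prior odds = 0.0031/0.9969 = 31/9969.
Bayes factor of the evidence already in hand = 2.4.
Odds after that evidence = (31/9969) × 2.4 = 124/16615.
Target odds = 49.
Need 3.6ⁿ ≥ 49 ÷ (124/16615) = 814135/124.
3.6⁶ = 34012224/15625 falls short of 814135/124 but 3.6⁷ = 612220032/78125 reaches it, so n = 7.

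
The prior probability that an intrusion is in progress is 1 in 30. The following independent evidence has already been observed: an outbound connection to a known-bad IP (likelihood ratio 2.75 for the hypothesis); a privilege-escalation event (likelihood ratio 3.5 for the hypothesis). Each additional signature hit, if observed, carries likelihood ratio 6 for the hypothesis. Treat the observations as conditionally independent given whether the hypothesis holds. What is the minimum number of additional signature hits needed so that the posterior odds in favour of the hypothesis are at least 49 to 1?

3

Prior odds = (1/30)/(29/30) = 1/29.
Combined Bayes factor of the evidence already in hand = 2.75 × 3.5 = 9.625.
Odds after that evidence = (1/29) × 9.625 = 77/232.
Target odds = 49.
Need 6ⁿ ≥ 49 ÷ (77/232) = 1624/11.
6² = 36 falls short of 1624/11 but 6³ = 216 reaches it, so n = 3.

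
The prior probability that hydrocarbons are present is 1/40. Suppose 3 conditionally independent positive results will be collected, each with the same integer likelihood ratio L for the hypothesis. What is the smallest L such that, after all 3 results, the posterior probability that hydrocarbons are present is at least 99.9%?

Prior odds = 0.025/0.975 = 1/39.
Target odds = 0.999/0.001 = 999.
Need L³ ≥ 999 ÷ (1/39) = 38961.
33³ = 35937 < 38961 ≤ 39304 = 34³, so L = 34.

34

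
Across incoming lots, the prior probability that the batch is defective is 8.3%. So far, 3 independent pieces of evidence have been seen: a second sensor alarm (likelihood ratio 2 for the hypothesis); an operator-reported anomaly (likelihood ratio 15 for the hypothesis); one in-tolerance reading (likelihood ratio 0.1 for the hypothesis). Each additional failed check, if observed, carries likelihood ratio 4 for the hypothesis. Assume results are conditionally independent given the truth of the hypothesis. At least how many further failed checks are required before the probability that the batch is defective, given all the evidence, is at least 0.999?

6

Prior odds = 0.083/0.917 = 83/917.
Combined Bayes factor of the evidence already in hand = 2 × 15 × 0.1 = 3.
Odds after that evidence = (83/917) × 3 = 249/917.
Target odds = 0.999/0.001 = 999.
Need 4ⁿ ≥ 999 ÷ (249/917) = 305361/83.
4⁵ = 1024 falls short of 305361/83 but 4⁶ = 4096 reaches it, so n = 6.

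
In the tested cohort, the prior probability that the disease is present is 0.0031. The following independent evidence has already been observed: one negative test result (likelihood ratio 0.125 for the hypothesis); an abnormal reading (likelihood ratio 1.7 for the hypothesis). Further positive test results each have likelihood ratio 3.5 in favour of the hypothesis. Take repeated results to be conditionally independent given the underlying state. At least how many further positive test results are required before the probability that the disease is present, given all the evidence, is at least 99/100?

Prior odds = 0.0031/0.9969 = 31/9969.
Combined Bayes factor of the evidence already in hand = 0.125 × 1.7 = 0.2125.
Odds after that evidence = (31/9969) × 0.2125 = 527/797520.
Target odds = 0.99/0.01 = 99.
Need 3.5ⁿ ≥ 99 ÷ (527/797520) = 78954480/527.
3.5⁹ = 40353607/512 falls short of 78954480/527 but 3.5¹⁰ = 282475249/1024 reaches it, so n = 10.

10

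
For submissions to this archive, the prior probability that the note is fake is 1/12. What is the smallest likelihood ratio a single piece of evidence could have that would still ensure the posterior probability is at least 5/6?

55

Prior odds = (1/12)/(11/12) = 1/11.
Target odds = (5/6)/(1/6) = 5.
Required Bayes factor = 5 ÷ (1/11) = 55.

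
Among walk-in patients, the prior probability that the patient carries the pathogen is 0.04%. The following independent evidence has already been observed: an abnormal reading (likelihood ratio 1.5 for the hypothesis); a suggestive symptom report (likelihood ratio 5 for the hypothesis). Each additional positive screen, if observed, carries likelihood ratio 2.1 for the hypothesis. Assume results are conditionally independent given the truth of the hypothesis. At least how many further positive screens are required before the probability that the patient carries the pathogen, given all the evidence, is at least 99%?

15

Prior odds = 0.0004/0.9996 = 1/2499.
Combined Bayes factor of the evidence already in hand = 1.5 × 5 = 7.5.
Odds after that evidence = (1/2499) × 7.5 = 5/1666.
Target odds = 0.99/0.01 = 99.
Need 2.1ⁿ ≥ 99 ÷ (5/1666) = 32986.8.
2.1¹⁴ ≈32439.2 falls short of 32986.8 but 2.1¹⁵ ≈68122.3 reaches it, so n = 15.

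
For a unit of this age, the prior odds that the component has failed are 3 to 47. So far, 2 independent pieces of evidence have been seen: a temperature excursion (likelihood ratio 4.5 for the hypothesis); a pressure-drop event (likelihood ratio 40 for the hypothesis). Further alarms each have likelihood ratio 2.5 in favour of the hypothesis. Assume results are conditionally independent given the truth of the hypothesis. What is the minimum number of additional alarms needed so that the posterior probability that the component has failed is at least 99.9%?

5

Prior odds = 3/47.
Combined Bayes factor of the evidence already in hand = 4.5 × 40 = 180.
Odds after that evidence = (3/47) × 180 = 540/47.
Target odds = 0.999/0.001 = 999.
Need 2.5ⁿ ≥ 999 ÷ (540/47) = 86.95.
2.5⁴ = 39.0625 falls short of 86.95 but 2.5⁵ = 97.65625 reaches it, so n = 5.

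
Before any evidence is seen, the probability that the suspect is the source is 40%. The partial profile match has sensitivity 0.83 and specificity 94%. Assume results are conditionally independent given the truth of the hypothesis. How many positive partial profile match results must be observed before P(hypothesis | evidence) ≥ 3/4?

Prior odds: 0.4 ÷ 0.6 = 2/3.
False-positive rate = 1 − 0.94 = 0.06; likelihood ratio of a positive = 0.83/0.06 = 83/6.
Target odds: 0.75 ÷ 0.25 = 3.
Require (83/6)ⁿ ≥ 3 ÷ (2/3) = 4.5.
(83/6)¹ = 83/6, which meets the required 4.5; so n = 1.

1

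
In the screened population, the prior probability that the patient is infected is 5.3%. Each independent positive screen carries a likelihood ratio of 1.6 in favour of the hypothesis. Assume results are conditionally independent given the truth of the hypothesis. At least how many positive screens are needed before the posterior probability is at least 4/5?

10

Prior odds: 0.053 ÷ 0.947 = 53/947.
Likelihood ratio per positive screen = 1.6.
Target odds: 0.8 ÷ 0.2 = 4.
Require 1.6ⁿ ≥ 4 ÷ (53/947) = 3788/53.
1.6⁹ = 134217728/1953125 falls short of 3788/53 but 1.6¹⁰ ≈109.951 reaches it, so n = 10.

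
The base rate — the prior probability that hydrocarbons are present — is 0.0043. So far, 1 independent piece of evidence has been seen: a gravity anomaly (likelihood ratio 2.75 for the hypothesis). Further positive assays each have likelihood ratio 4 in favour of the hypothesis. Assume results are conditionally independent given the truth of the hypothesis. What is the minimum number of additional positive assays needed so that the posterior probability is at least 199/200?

Prior odds = 0.0043/0.9957 = 43/9957.
Bayes factor of the evidence already in hand = 2.75.
Odds after that evidence = (43/9957) × 2.75 = 473/39828.
Target odds = 0.995/0.005 = 199.
Need 4ⁿ ≥ 199 ÷ (473/39828) = 7925772/473.
4⁷ = 16384 falls short of 7925772/473 but 4⁸ = 65536 reaches it, so n = 8.

8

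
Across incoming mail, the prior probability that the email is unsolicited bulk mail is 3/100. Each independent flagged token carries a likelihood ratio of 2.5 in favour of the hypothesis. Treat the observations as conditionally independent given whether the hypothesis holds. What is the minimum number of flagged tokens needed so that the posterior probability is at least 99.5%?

10

Prior odds: 0.03 ÷ 0.97 = 3/97.
Likelihood ratio per flagged token = 2.5.
Target odds: 0.995 ÷ 0.005 = 199.
Need (3/97) × 2.5ⁿ ≥ 199, i.e. 2.5ⁿ ≥ 19303/3.
2.5⁹ = 1953125/512 falls short of 19303/3 but 2.5¹⁰ = 9765625/1024 reaches it, so n = 10.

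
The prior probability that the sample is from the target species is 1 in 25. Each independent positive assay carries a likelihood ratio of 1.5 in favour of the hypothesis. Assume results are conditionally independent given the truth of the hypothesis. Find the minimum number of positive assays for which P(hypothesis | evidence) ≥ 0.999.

25

Prior odds = 0.04/0.96 = 1/24.
Likelihood ratio per positive assay = 1.5.
Target odds: 0.999 ÷ 0.001 = 999.
Require 1.5ⁿ ≥ 999 ÷ (1/24) = 23976.
1.5²⁴ ≈16834.1 falls short of 23976 but 1.5²⁵ ≈25251.2 reaches it, so n = 25.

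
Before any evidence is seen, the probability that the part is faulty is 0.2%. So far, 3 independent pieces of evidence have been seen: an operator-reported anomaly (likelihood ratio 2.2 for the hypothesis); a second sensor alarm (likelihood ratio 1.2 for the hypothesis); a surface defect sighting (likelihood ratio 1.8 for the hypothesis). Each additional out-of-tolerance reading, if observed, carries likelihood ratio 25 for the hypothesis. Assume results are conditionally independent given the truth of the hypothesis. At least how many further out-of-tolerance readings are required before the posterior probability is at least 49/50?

Prior odds = 0.002/0.998 = 1/499.
Combined Bayes factor of the evidence already in hand = 2.2 × 1.2 × 1.8 = 4.752.
Odds after that evidence = (1/499) × 4.752 = 594/62375.
Target odds = 0.98/0.02 = 49.
Need 25ⁿ ≥ 49 ÷ (594/62375) = 3056375/594.
25² = 625 falls short of 3056375/594 but 25³ = 15625 reaches it, so n = 3.

3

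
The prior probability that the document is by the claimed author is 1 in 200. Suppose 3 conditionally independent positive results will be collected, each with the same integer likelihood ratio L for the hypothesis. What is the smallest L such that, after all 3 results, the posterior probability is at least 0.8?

Prior odds = 0.005/0.995 = 1/199.
Target odds = 0.8/0.2 = 4.
Need L³ ≥ 4 ÷ (1/199) = 796.
9³ = 729 < 796 ≤ 1000 = 10³, so L = 10.

10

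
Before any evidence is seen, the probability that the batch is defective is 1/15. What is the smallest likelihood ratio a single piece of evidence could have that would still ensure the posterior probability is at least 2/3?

Prior odds = (1/15)/(14/15) = 1/14.
Target odds = (2/3)/(1/3) = 2.
Required Bayes factor = 2 ÷ (1/14) = 28.

28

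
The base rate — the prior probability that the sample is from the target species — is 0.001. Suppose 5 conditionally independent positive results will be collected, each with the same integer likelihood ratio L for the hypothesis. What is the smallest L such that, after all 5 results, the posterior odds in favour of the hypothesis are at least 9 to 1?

Prior odds = 0.001/0.999 = 1/999.
Target odds = 9.
Need L⁵ ≥ 9 ÷ (1/999) = 8991.
6⁵ = 7776 < 8991 ≤ 16807 = 7⁵, so L = 7.

7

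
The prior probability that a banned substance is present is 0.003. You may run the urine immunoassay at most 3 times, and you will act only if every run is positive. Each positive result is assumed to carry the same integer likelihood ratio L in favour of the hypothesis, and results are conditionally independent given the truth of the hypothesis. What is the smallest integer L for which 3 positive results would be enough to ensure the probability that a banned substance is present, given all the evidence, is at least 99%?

Prior odds = 0.003/0.997 = 3/997.
Target odds = 0.99/0.01 = 99.
Need L³ ≥ 99 ÷ (3/997) = 32901.
32³ = 32768 < 32901 ≤ 35937 = 33³, so L = 33.

33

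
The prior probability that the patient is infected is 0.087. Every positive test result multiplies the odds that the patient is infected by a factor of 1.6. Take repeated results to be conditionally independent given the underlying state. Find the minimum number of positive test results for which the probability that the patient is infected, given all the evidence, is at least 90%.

10

Prior odds = 0.087/0.913 = 87/913.
Likelihood ratio per positive test result = 1.6.
Target odds: 0.9 ÷ 0.1 = 9.
Need (87/913) × 1.6ⁿ ≥ 9, i.e. 1.6ⁿ ≥ 2739/29.
1.6⁹ = 134217728/1953125 falls short of 2739/29 but 1.6¹⁰ ≈109.951 reaches it, so n = 10.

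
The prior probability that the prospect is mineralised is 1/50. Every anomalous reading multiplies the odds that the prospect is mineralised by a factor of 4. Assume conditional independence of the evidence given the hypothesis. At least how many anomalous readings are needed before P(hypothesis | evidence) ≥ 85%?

Prior odds = 0.02/0.98 = 1/49.
Likelihood ratio per anomalous reading = 4.
Target odds: 0.85 ÷ 0.15 = 17/3.
Require 4ⁿ ≥ 17/3 ÷ (1/49) = 833/3.
4⁴ = 256 falls short of 833/3 but 4⁵ = 1024 reaches it, so n = 5.

5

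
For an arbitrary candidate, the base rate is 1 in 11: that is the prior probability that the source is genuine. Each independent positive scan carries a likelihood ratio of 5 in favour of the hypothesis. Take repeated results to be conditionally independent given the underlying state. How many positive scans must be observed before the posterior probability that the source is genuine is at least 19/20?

4

Prior odds = (1/11)/(10/11) = 0.1.
Likelihood ratio per positive scan = 5.
Target odds: 0.95 ÷ 0.05 = 19.
Require 5ⁿ ≥ 19 ÷ 0.1 = 190.
5³ = 125 falls short of 190 but 5⁴ = 625 reaches it, so n = 4.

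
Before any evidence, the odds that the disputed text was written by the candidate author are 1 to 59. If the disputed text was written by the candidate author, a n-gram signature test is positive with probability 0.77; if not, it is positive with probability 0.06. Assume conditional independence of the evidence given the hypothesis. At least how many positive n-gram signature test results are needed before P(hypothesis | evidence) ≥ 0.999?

5

Prior odds = 1/59.
Likelihood ratio of a positive = 0.77/0.06 = 77/6.
Target odds: 0.999 ÷ 0.001 = 999.
Require (77/6)ⁿ ≥ 999 ÷ (1/59) = 58941.
(77/6)⁴ = 35153041/1296 falls short of 58941 but (77/6)⁵ ≈348095 reaches it, so n = 5.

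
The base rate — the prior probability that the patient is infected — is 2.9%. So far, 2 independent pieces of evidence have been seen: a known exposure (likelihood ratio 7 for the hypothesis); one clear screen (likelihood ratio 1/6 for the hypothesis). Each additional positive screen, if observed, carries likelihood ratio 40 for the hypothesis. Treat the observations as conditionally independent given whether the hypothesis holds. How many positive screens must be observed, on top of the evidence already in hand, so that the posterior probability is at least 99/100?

3

Prior odds = 0.029/0.971 = 29/971.
Combined Bayes factor of the evidence already in hand = 7 × (1/6) = 7/6.
Odds after that evidence = (29/971) × 7/6 = 203/5826.
Target odds = 0.99/0.01 = 99.
Need 40ⁿ ≥ 99 ÷ (203/5826) = 576774/203.
40² = 1600 falls short of 576774/203 but 40³ = 64000 reaches it, so n = 3.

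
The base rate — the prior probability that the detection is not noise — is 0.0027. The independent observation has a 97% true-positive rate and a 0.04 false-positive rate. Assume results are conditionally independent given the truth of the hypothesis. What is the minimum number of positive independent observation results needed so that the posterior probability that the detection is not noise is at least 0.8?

Prior odds: 0.0027 ÷ 0.9973 = 27/9973.
Likelihood ratio of a positive result = 0.97/0.04 = 24.25.
Target posterior odds = 0.8/0.2 = 4.
Require 24.25ⁿ ≥ 4 ÷ (27/9973) = 39892/27.
24.25² = 588.0625 falls short of 39892/27 but 24.25³ = 912673/64 reaches it, so n = 3.

3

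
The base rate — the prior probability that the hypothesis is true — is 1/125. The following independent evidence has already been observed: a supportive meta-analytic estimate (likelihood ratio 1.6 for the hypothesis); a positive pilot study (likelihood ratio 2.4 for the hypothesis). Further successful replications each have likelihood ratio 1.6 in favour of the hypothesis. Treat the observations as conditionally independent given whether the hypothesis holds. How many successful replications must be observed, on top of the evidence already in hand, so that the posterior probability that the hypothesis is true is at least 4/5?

11

Prior odds = 0.008/0.992 = 1/124.
Combined Bayes factor of the evidence already in hand = 1.6 × 2.4 = 3.84.
Odds after that evidence = (1/124) × 3.84 = 24/775.
Target odds = 0.8/0.2 = 4.
Need 1.6ⁿ ≥ 4 ÷ (24/775) = 775/6.
1.6¹⁰ ≈109.951 falls short of 775/6 but 1.6¹¹ ≈175.922 reaches it, so n = 11.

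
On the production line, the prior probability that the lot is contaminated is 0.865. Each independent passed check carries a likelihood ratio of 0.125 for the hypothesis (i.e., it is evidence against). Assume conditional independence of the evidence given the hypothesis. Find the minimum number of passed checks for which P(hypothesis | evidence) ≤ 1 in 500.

4

Prior odds = 0.865/0.135 = 173/27.
Likelihood ratio per passed check = 0.125.
Target posterior odds = 0.002/0.998 = 1/499.
Need (173/27) × 0.125ⁿ ≤ 1/499, i.e. 0.125ⁿ ≤ 27/86327.
0.125³ = 0.001953125 is still above 27/86327 but 0.125⁴ = 1/4096 is at or below it, so n = 4.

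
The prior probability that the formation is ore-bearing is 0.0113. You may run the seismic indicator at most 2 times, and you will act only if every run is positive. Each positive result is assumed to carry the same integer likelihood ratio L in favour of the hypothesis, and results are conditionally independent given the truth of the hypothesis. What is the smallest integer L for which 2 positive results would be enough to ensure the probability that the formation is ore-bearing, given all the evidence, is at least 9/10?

29

Prior odds = 0.0113/0.9887 = 113/9887.
Target odds = 0.9/0.1 = 9.
Need L² ≥ 9 ÷ (113/9887) = 88983/113.
28² = 784 < 88983/113 ≤ 841 = 29², so L = 29.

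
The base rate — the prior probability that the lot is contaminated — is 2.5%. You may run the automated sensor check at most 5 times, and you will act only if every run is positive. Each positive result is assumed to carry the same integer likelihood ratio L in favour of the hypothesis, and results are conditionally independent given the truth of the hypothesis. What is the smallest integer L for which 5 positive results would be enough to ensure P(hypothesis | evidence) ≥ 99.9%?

Prior odds = 0.025/0.975 = 1/39.
Target odds = 0.999/0.001 = 999.
Need L⁵ ≥ 999 ÷ (1/39) = 38961.
8⁵ = 32768 < 38961 ≤ 59049 = 9⁵, so L = 9.

9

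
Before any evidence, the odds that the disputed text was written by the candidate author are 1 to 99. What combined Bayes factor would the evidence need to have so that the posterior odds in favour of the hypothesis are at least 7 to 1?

693

Prior odds = 1/99.
Target odds = 7.
Required Bayes factor = 7 ÷ (1/99) = 693.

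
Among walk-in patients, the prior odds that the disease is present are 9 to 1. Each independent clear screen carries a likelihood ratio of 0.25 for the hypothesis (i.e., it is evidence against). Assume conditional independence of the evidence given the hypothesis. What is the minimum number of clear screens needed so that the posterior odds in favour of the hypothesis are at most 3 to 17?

3

Prior odds = 9.
Likelihood ratio per clear screen = 0.25.
Target odds = 3/17.
Need 9 × 0.25ⁿ ≤ 3/17, i.e. 0.25ⁿ ≤ 1/51.
0.25² = 0.0625 is still above 1/51 but 0.25³ = 0.015625 is at or below it, so n = 3.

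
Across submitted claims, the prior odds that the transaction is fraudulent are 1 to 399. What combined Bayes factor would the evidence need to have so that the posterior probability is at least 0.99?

39501

Prior odds = 1/399.
Target odds = 0.99/0.01 = 99.
Required Bayes factor = 99 ÷ (1/399) = 39501.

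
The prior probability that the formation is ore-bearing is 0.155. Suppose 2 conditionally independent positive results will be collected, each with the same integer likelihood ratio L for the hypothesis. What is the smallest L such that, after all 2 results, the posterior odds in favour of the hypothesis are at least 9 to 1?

Prior odds = 0.155/0.845 = 31/169.
Target odds = 9.
Need L² ≥ 9 ÷ (31/169) = 1521/31.
7² = 49 < 1521/31 ≤ 64 = 8², so L = 8.

8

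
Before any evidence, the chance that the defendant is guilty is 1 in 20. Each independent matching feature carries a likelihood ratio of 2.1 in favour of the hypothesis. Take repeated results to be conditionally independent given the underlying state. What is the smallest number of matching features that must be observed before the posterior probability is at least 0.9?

7

Prior odds = 0.05/0.95 = 1/19.
Likelihood ratio per matching feature = 2.1.
Target posterior odds = 0.9/0.1 = 9.
Require 2.1ⁿ ≥ 9 ÷ (1/19) = 171.
2.1⁶ = 85766121/1000000 falls short of 171 but 2.1⁷ ≈180.109 reaches it, so n = 7.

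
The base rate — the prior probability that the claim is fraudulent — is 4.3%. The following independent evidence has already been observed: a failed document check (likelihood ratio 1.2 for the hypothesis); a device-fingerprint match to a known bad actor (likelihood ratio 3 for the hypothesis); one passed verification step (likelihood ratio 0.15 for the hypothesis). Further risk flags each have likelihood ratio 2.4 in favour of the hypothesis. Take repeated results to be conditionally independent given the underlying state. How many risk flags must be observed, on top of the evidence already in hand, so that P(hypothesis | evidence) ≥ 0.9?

Prior odds = 0.043/0.957 = 43/957.
Combined Bayes factor of the evidence already in hand = 1.2 × 3 × 0.15 = 0.54.
Odds after that evidence = (43/957) × 0.54 = 387/15950.
Target odds = 0.9/0.1 = 9.
Need 2.4ⁿ ≥ 9 ÷ (387/15950) = 15950/43.
2.4⁶ = 2985984/15625 falls short of 15950/43 but 2.4⁷ = 35831808/78125 reaches it, so n = 7.

7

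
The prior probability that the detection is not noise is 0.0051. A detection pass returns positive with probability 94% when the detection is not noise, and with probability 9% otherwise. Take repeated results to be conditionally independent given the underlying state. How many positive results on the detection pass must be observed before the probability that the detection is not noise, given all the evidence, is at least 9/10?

Prior odds = 0.0051/0.9949 = 51/9949.
Likelihood ratio of a positive result = 0.94/0.09 = 94/9.
Target odds: 0.9 ÷ 0.1 = 9.
Require (94/9)ⁿ ≥ 9 ÷ (51/9949) = 29847/17.
(94/9)³ = 830584/729 falls short of 29847/17 but (94/9)⁴ = 78074896/6561 reaches it, so n = 4.

4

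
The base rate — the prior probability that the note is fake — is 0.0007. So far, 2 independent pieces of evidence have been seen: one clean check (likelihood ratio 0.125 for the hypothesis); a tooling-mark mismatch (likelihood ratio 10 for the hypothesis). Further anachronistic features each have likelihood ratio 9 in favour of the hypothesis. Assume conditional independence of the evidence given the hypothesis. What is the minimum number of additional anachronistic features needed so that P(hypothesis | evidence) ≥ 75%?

4

Prior odds = 0.0007/0.9993 = 7/9993.
Combined Bayes factor of the evidence already in hand = 0.125 × 10 = 1.25.
Odds after that evidence = (7/9993) × 1.25 = 35/39972.
Target odds = 0.75/0.25 = 3.
Need 9ⁿ ≥ 3 ÷ (35/39972) = 119916/35.
9³ = 729 falls short of 119916/35 but 9⁴ = 6561 reaches it, so n = 4.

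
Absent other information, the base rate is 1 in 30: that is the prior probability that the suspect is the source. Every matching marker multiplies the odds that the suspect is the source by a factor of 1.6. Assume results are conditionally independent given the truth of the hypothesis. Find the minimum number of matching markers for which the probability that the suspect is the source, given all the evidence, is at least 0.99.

Prior odds: (1/30) ÷ (29/30) = 1/29.
Likelihood ratio per matching marker = 1.6.
Target posterior odds = 0.99/0.01 = 99.
Require 1.6ⁿ ≥ 99 ÷ (1/29) = 2871.
1.6¹⁶ ≈1844.67 falls short of 2871 but 1.6¹⁷ ≈2951.48 reaches it, so n = 17.

17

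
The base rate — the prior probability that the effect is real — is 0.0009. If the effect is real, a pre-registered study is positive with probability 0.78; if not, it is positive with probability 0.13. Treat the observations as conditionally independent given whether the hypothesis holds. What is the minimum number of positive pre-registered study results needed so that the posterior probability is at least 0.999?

8

Prior odds = 0.0009/0.9991 = 9/9991.
Likelihood ratio of a positive = 0.78/0.13 = 6.
Target odds: 0.999 ÷ 0.001 = 999.
Need (9/9991) × 6ⁿ ≥ 999, i.e. 6ⁿ ≥ 1109001.
6⁷ = 279936 falls short of 1109001 but 6⁸ = 1679616 reaches it, so n = 8.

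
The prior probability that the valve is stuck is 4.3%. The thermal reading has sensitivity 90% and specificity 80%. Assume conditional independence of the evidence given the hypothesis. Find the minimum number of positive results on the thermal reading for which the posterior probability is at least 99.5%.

Prior odds: 0.043 ÷ 0.957 = 43/957.
False-positive rate = 1 − 0.8 = 0.2; likelihood ratio of a positive = 0.9/0.2 = 4.5.
Target odds: 0.995 ÷ 0.005 = 199.
Require 4.5ⁿ ≥ 199 ÷ (43/957) = 190443/43.
4.5⁵ = 1845.28125 falls short of 190443/43 but 4.5⁶ = 8303.765625 reaches it, so n = 6.

6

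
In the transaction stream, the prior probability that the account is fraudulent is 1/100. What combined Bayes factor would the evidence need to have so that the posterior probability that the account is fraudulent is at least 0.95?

1881

Prior odds = 0.01/0.99 = 1/99.
Target odds = 0.95/0.05 = 19.
Required Bayes factor = 19 ÷ (1/99) = 1881.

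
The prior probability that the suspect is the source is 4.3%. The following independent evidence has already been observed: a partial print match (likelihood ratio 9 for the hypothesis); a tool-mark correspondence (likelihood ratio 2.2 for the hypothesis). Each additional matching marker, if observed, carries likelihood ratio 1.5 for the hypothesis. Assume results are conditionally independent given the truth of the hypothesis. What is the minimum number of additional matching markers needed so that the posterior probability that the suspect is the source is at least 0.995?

14

Prior odds = 0.043/0.957 = 43/957.
Combined Bayes factor of the evidence already in hand = 9 × 2.2 = 19.8.
Odds after that evidence = (43/957) × 19.8 = 129/145.
Target odds = 0.995/0.005 = 199.
Need 1.5ⁿ ≥ 199 ÷ (129/145) = 28855/129.
1.5¹³ = 1594323/8192 falls short of 28855/129 but 1.5¹⁴ = 4782969/16384 reaches it, so n = 14.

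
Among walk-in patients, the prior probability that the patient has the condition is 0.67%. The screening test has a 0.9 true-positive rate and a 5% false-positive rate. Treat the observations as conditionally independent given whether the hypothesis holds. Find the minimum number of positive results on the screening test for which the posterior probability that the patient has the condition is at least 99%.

Prior odds = 0.0067/0.9933 = 67/9933.
Likelihood ratio of a positive result = 0.9/0.05 = 18.
Target odds: 0.99 ÷ 0.01 = 99.
Require 18ⁿ ≥ 99 ÷ (67/9933) = 983367/67.
18³ = 5832 falls short of 983367/67 but 18⁴ = 104976 reaches it, so n = 4.

4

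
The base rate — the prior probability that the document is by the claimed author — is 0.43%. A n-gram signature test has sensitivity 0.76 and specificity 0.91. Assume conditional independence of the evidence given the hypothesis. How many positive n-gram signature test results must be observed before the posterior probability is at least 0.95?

4

Prior odds = 0.0043/0.9957 = 43/9957.
False-positive rate = 1 − 0.91 = 0.09; likelihood ratio of a positive = 0.76/0.09 = 76/9.
Target odds: 0.95 ÷ 0.05 = 19.
Require (76/9)ⁿ ≥ 19 ÷ (43/9957) = 189183/43.
(76/9)³ = 438976/729 falls short of 189183/43 but (76/9)⁴ = 33362176/6561 reaches it, so n = 4.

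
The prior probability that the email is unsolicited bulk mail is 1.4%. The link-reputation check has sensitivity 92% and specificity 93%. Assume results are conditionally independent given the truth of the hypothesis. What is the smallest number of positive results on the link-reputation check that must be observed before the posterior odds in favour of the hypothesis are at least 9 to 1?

3

Prior odds = 0.014/0.986 = 7/493.
False-positive rate = 1 − 0.93 = 0.07; likelihood ratio of a positive = 0.92/0.07 = 92/7.
Target odds = 9.
Need (7/493) × (92/7)ⁿ ≥ 9, i.e. (92/7)ⁿ ≥ 4437/7.
(92/7)² = 8464/49 falls short of 4437/7 but (92/7)³ = 778688/343 reaches it, so n = 3.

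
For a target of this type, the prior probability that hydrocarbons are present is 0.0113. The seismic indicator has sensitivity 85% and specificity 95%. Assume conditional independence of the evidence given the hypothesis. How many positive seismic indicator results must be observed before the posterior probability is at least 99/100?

4

Prior odds = 0.0113/0.9887 = 113/9887.
False-positive rate = 1 − 0.95 = 0.05; likelihood ratio of a positive = 0.85/0.05 = 17.
Target odds: 0.99 ÷ 0.01 = 99.
Need (113/9887) × 17ⁿ ≥ 99, i.e. 17ⁿ ≥ 978813/113.
17³ = 4913 falls short of 978813/113 but 17⁴ = 83521 reaches it, so n = 4.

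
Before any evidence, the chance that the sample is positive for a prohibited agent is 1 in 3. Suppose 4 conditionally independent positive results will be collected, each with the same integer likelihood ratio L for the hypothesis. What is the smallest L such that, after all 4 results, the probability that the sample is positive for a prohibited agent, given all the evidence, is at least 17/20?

2

Prior odds = (1/3)/(2/3) = 0.5.
Target odds = 0.85/0.15 = 17/3.
Need L⁴ ≥ 17/3 ÷ 0.5 = 34/3.
1⁴ = 1 < 34/3 ≤ 16 = 2⁴, so L = 2.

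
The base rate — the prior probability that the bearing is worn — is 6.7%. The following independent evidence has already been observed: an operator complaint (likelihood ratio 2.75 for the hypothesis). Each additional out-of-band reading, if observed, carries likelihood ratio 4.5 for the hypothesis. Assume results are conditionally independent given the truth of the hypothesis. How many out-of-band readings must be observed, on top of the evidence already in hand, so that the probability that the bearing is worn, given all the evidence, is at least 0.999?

6

Prior odds = 0.067/0.933 = 67/933.
Bayes factor of the evidence already in hand = 2.75.
Odds after that evidence = (67/933) × 2.75 = 737/3732.
Target odds = 0.999/0.001 = 999.
Need 4.5ⁿ ≥ 999 ÷ (737/3732) = 3728268/737.
4.5⁵ = 1845.28125 falls short of 3728268/737 but 4.5⁶ = 8303.765625 reaches it, so n = 6.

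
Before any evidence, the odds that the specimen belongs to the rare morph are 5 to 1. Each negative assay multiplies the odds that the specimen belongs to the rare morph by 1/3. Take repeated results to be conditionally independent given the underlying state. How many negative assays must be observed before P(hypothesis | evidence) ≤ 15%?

Prior odds = 5.
Likelihood ratio per negative assay = 1/3.
Target posterior odds = 0.15/0.85 = 3/17.
Require (1/3)ⁿ ≤ 3/17 ÷ 5 = 3/85.
(1/3)³ = 1/27 is still above 3/85 but (1/3)⁴ = 1/81 is at or below it, so n = 4.

4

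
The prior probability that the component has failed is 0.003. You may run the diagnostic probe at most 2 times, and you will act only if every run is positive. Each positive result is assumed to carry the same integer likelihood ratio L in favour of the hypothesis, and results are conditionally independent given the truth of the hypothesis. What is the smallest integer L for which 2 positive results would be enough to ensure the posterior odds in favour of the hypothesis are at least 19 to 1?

Prior odds = 0.003/0.997 = 3/997.
Target odds = 19.
Need L² ≥ 19 ÷ (3/997) = 18943/3.
79² = 6241 < 18943/3 ≤ 6400 = 80², so L = 80.

80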